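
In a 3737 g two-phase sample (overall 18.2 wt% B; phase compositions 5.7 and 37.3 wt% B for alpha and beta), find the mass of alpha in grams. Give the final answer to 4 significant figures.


f_alpha = (C_beta - C0) / (C_beta - C_alpha)
f_alpha = (37.3 - 18.2) / (37.3 - 5.7) = 0.60443
m_alpha = f_alpha * m_total = 0.60443 * 3737 = 2259 g


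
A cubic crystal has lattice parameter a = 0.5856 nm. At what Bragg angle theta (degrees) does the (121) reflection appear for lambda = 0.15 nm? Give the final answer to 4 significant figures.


d = a / sqrt(h^2+k^2+l^2)
d = 0.5856 / sqrt(6) = 0.23907 nm
lambda = 2*d*sin(theta)  =>  sin(theta) = lambda / (2*d)
sin(theta) = 0.15 / (2 * 0.23907) = 0.313715
theta = 18.28 deg


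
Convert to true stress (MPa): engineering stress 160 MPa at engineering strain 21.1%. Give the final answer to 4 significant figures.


sigma_true = sigma_eng * (1 + epsilon_eng)
sigma_true = 160 * (1 + 0.211)
sigma_true = 193.8 MPa


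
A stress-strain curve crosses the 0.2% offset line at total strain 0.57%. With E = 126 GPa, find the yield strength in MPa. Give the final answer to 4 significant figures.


Offset strain = 0.002
Elastic strain at yield = total_strain - offset = 5.7e-03 - 0.002 = 3.7e-03
sigma_y = E * elastic_strain = 126000 * 3.7e-03
sigma_y = 466.2 MPa


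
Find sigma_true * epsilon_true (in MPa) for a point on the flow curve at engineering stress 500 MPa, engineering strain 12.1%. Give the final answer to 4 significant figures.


sigma_true = sigma_eng * (1 + epsilon_eng)
sigma_true = 500 * (1 + 0.121) = 560.5 MPa
epsilon_true = ln(1 + epsilon_eng)
epsilon_true = ln(1 + 0.121) = 0.114221
sigma_true * epsilon_true = 560.5 * 0.114221 = 64.02 MPa


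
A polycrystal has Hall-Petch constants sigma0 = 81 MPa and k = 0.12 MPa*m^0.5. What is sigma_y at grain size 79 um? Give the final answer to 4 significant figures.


sigma_y = sigma0 + k / sqrt(d)
d = 79 um = 7.9e-05 m
sigma_y = 81 + 0.12 / sqrt(7.9e-05)
sigma_y = 94.5 MPa


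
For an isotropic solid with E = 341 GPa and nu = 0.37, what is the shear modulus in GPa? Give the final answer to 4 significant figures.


G = E / (2*(1+nu))
G = 341 / (2*(1+0.37))
G = 124.5 GPa


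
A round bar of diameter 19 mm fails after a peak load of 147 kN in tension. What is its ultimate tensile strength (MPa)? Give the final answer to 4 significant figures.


A0 = pi*(d/2)^2 = pi*(19/2)^2 = 283.529 mm^2
UTS = F_max / A0 = 147*1000 / 283.529
UTS = 518.5 MPa


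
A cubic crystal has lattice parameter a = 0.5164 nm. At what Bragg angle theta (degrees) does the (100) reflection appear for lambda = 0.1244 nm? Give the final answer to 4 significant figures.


d = a / sqrt(h^2+k^2+l^2)
d = 0.5164 / sqrt(1) = 0.5164 nm
lambda = 2*d*sin(theta)  =>  sin(theta) = lambda / (2*d)
sin(theta) = 0.1244 / (2 * 0.5164) = 0.120449
theta = 6.918 deg


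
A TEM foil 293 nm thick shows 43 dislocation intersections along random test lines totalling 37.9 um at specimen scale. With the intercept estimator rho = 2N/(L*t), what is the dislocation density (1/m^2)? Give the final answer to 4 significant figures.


rho = 2N / (L * t)
L = 37.9 um = 3.79e-05 m, t = 293 nm = 2.93e-07 m
rho = 2 * 43 / (3.79e-05 * 2.93e-07)
rho = 7.744e+12 1/m^2


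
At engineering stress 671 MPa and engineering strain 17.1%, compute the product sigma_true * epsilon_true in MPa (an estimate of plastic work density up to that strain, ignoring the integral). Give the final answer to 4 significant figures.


sigma_true = sigma_eng * (1 + epsilon_eng)
sigma_true = 671 * (1 + 0.171) = 785.741 MPa
epsilon_true = ln(1 + epsilon_eng)
epsilon_true = ln(1 + 0.171) = 0.157858
sigma_true * epsilon_true = 785.741 * 0.157858 = 124 MPa


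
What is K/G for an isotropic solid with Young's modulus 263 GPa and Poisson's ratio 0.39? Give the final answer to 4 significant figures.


G = E / (2*(1+nu))
G = 263 / (2*(1+0.39)) = 94.6043 GPa
K = E / (3*(1-2*nu))
K = 263 / (3*(1-2*0.39)) = 398.485 GPa
K/G = 398.485 / 94.6043 = 4.212


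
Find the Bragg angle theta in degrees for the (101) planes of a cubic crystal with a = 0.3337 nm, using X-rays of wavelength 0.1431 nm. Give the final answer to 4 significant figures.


d = a / sqrt(h^2+k^2+l^2)
d = 0.3337 / sqrt(2) = 0.235962 nm
lambda = 2*d*sin(theta)  =>  sin(theta) = lambda / (2*d)
sin(theta) = 0.1431 / (2 * 0.235962) = 0.303227
theta = 17.65 deg


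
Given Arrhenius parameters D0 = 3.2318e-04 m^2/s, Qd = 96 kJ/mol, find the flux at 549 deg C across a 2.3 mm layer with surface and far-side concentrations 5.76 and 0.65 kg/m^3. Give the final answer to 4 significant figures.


Step 1: D = D0 * exp(-Qd/(R*T))
T = 549 + 273.15 = 822.15 K
D = 3.2318e-04 * exp(-96e3 / (8.314 * 822.15)) = 2.57005e-10 m^2/s
Step 2: J = D * (C1 - C2) / dx
J = 2.57005e-10 * (5.76 - 0.65) / 2.3e-03
J = 5.71e-07 kg/(m^2*s)


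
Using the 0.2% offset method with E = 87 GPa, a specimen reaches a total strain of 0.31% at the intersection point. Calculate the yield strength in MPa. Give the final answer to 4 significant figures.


Offset strain = 0.002
Elastic strain at yield = total_strain - offset = 3.1e-03 - 0.002 = 1.1e-03
sigma_y = E * elastic_strain = 87000 * 1.1e-03
sigma_y = 95.7 MPa


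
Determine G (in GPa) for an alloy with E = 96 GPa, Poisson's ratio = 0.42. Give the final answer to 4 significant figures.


G = E / (2*(1+nu))
G = 96 / (2*(1+0.42))
G = 33.8 GPa


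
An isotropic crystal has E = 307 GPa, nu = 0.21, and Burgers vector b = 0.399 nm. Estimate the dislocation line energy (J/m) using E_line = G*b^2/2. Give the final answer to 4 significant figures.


Step 1: G = E / (2*(1+nu))
G = 307 / (2*(1+0.21)) = 126.86 GPa = 1.2686e+11 Pa
Step 2: E_line = G*b^2/2
b = 0.399 nm = 3.99e-10 m
E_line = 0.5 * 1.2686e+11 * (3.99e-10)^2 = 1.01e-08 J/m


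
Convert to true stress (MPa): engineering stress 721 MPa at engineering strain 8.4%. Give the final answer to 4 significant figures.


sigma_true = sigma_eng * (1 + epsilon_eng)
sigma_true = 721 * (1 + 0.084)
sigma_true = 781.6 MPa


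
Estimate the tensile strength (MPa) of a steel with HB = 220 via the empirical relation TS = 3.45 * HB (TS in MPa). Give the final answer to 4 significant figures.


TS (MPa) = 3.45 * HB
TS = 3.45 * 220
TS = 759 MPa


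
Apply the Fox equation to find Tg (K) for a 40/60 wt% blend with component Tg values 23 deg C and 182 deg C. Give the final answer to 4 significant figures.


1/Tg = w1/Tg1 + w2/Tg2 (in Kelvin)
Tg1 = 296.15 K, Tg2 = 455.15 K
1/Tg = 0.4/296.15 + 0.6/455.15
Tg = 374.7 K


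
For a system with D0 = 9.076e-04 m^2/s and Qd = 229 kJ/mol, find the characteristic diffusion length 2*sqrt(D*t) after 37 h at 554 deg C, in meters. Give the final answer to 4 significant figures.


Step 1: D = D0 * exp(-Qd/(R*T))
T = 827.15 K
D = 9.076e-04 * exp(-229e3 / (8.314 * 827.15)) = 3.13321e-18 m^2/s
Step 2: L = 2*sqrt(D*t)
t = 37 h = 133200 s
L = 2*sqrt(3.13321e-18 * 133200) = 1.292e-06 m


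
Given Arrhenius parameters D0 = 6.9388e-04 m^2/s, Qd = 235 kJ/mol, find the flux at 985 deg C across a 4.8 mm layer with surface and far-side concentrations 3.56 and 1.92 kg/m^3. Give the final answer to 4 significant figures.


Step 1: D = D0 * exp(-Qd/(R*T))
T = 985 + 273.15 = 1258.15 K
D = 6.9388e-04 * exp(-235e3 / (8.314 * 1258.15)) = 1.2146e-13 m^2/s
Step 2: J = D * (C1 - C2) / dx
J = 1.2146e-13 * (3.56 - 1.92) / 4.8e-03
J = 4.15e-11 kg/(m^2*s)


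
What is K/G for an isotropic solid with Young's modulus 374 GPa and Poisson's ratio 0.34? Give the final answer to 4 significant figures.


G = E / (2*(1+nu))
G = 374 / (2*(1+0.34)) = 139.552 GPa
K = E / (3*(1-2*nu))
K = 374 / (3*(1-2*0.34)) = 389.583 GPa
K/G = 389.583 / 139.552 = 2.792


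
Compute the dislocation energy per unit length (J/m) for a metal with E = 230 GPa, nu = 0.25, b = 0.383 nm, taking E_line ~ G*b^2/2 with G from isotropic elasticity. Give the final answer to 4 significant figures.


Step 1: G = E / (2*(1+nu))
G = 230 / (2*(1+0.25)) = 92 GPa = 9.2e+10 Pa
Step 2: E_line = G*b^2/2
b = 0.383 nm = 3.83e-10 m
E_line = 0.5 * 9.2e+10 * (3.83e-10)^2 = 6.748e-09 J/m


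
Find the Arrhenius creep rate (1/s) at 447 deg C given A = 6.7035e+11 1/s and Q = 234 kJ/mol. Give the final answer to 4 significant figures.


rate = A * exp(-Q / (R*T))
T = 447 + 273.15 = 720.15 K
rate = 6.7035e+11 * exp(-234e3 / (8.314 * 720.15))
rate = 7.128e-06 1/s


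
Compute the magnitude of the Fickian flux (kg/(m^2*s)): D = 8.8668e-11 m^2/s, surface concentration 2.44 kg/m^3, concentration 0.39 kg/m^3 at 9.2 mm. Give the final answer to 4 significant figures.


J = -D * (dC/dx) = D * (C1 - C2) / dx
J = 8.8668e-11 * (2.44 - 0.39) / 9.2e-03
J = 1.976e-08 kg/(m^2*s)


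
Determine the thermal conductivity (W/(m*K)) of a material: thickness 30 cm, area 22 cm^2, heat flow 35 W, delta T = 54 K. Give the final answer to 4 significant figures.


k = Q*L / (A*dT)
L = 0.3 m, A = 2.2e-03 m^2
k = 35 * 0.3 / (2.2e-03 * 54)
k = 88.38 W/(m*K)


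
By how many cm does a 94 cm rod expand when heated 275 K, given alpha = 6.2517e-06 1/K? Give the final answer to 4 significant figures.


dL = L0 * alpha * dT
dL = 94 * 6.2517e-06 * 275
dL = 0.1616 cm


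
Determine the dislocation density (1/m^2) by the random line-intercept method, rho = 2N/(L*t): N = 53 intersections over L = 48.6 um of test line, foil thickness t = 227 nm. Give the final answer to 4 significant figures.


rho = 2N / (L * t)
L = 48.6 um = 4.86e-05 m, t = 227 nm = 2.27e-07 m
rho = 2 * 53 / (4.86e-05 * 2.27e-07)
rho = 9.608e+12 1/m^2


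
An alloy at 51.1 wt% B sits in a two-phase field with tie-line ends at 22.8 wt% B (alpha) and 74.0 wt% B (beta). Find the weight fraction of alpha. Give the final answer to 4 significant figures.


f_alpha = (C_beta - C0) / (C_beta - C_alpha)
f_alpha = (74.0 - 51.1) / (74.0 - 22.8)
f_alpha = 0.4473


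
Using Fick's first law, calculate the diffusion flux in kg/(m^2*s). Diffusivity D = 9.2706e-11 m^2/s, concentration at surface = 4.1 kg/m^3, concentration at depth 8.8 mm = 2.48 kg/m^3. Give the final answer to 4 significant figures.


J = -D * (dC/dx) = D * (C1 - C2) / dx
J = 9.2706e-11 * (4.1 - 2.48) / 8.8e-03
J = 1.707e-08 kg/(m^2*s)


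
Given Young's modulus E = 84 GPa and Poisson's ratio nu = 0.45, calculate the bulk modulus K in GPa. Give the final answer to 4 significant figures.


K = E / (3*(1-2*nu))
K = 84 / (3*(1-2*0.45))
K = 280 GPa


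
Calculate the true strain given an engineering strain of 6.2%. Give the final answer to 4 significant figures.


epsilon_true = ln(1 + epsilon_eng)
epsilon_true = ln(1 + 0.062)
epsilon_true = 0.06015


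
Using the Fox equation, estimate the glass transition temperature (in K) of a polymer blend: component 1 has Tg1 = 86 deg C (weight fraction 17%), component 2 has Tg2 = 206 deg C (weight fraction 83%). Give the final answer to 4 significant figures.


1/Tg = w1/Tg1 + w2/Tg2 (in Kelvin)
Tg1 = 359.15 K, Tg2 = 479.15 K
1/Tg = 0.17/359.15 + 0.83/479.15
Tg = 453.4 K


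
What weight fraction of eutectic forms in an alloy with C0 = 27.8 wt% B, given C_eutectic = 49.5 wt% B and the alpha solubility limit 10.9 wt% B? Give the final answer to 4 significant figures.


f_primary = (C_e - C0) / (C_e - C_alpha_max)
f_primary = (49.5 - 27.8) / (49.5 - 10.9)
f_primary = 0.562176
f_eutectic = 1 - 0.562176 = 0.4378


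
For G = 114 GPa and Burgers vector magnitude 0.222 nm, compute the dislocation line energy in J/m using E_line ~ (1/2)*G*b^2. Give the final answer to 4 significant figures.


E = G*b^2/2
b = 0.222 nm = 2.22e-10 m
G = 114 GPa = 1.14e+11 Pa
E = 0.5 * 1.14e+11 * (2.22e-10)^2
E = 2.809e-09 J/m


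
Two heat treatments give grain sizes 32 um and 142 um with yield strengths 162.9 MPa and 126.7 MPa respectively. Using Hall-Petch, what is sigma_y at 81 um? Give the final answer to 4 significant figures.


sigma_y = sigma0 + k / sqrt(d)
1/sqrt(d1) = 1/sqrt(3.2e-05) = 176.777;  1/sqrt(d2) = 83.9181
k = (sigma1 - sigma2) / (1/sqrt(d1) - 1/sqrt(d2)) = (162.9 - 126.7) / (176.777 - 83.9181) = 0.38984 MPa*m^0.5
sigma0 = sigma1 - k/sqrt(d1) = 162.9 - 0.38984*176.777 = 93.9853 MPa
sigma_y(d3) = 93.9853 + 0.38984 / sqrt(8.1e-05) = 137.3 MPa


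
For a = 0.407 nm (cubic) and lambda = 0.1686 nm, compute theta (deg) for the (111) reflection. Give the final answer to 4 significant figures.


d = a / sqrt(h^2+k^2+l^2)
d = 0.407 / sqrt(3) = 0.234982 nm
lambda = 2*d*sin(theta)  =>  sin(theta) = lambda / (2*d)
sin(theta) = 0.1686 / (2 * 0.234982) = 0.358752
theta = 21.02 deg


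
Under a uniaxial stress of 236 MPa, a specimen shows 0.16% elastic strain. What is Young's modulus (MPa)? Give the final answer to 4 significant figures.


E = sigma / epsilon
epsilon = 0.16% = 1.6e-03
E = 236 / 1.6e-03
E = 147500 MPa


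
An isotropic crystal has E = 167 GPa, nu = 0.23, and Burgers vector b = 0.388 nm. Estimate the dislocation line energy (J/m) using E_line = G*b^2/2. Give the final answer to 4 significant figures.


Step 1: G = E / (2*(1+nu))
G = 167 / (2*(1+0.23)) = 67.8862 GPa = 6.78862e+10 Pa
Step 2: E_line = G*b^2/2
b = 0.388 nm = 3.88e-10 m
E_line = 0.5 * 6.78862e+10 * (3.88e-10)^2 = 5.11e-09 J/m


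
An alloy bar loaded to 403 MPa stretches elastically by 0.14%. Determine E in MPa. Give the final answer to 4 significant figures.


E = sigma / epsilon
epsilon = 0.14% = 1.4e-03
E = 403 / 1.4e-03
E = 287900 MPa


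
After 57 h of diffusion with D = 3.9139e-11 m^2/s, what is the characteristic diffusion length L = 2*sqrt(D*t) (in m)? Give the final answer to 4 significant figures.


t = 57 hr = 205200 s
Diffusion length = 2*sqrt(D*t)
= 2*sqrt(3.9139e-11 * 205200)
= 5.668e-03 m


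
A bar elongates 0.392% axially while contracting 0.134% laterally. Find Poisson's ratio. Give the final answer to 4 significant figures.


nu = -epsilon_lat / epsilon_axial
Lateral strain is contraction (negative), so using magnitudes:
nu = 0.134 / 0.392
nu = 0.3418


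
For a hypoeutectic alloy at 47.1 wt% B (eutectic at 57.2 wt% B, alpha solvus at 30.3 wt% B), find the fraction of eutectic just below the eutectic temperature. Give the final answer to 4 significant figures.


f_primary = (C_e - C0) / (C_e - C_alpha_max)
f_primary = (57.2 - 47.1) / (57.2 - 30.3)
f_primary = 0.375465
f_eutectic = 1 - 0.375465 = 0.6245


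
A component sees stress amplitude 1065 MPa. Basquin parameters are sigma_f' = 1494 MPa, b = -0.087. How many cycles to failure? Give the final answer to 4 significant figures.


sigma_a = sigma_f' * (2*Nf)^b
2*Nf = (sigma_a / sigma_f')^(1/b)
2*Nf = (1065 / 1494)^(1/-0.087)
2*Nf = 48.9403
Nf = 24.47 cycles


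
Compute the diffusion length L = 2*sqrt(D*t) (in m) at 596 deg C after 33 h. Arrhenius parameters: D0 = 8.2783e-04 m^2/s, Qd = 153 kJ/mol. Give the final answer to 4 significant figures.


Step 1: D = D0 * exp(-Qd/(R*T))
T = 869.15 K
D = 8.2783e-04 * exp(-153e3 / (8.314 * 869.15)) = 5.27878e-13 m^2/s
Step 2: L = 2*sqrt(D*t)
t = 33 h = 118800 s
L = 2*sqrt(5.27878e-13 * 118800) = 5.008e-04 m


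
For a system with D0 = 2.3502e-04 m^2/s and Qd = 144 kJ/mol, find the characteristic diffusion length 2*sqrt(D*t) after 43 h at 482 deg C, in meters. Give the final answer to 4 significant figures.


Step 1: D = D0 * exp(-Qd/(R*T))
T = 755.15 K
D = 2.3502e-04 * exp(-144e3 / (8.314 * 755.15)) = 2.57093e-14 m^2/s
Step 2: L = 2*sqrt(D*t)
t = 43 h = 154800 s
L = 2*sqrt(2.57093e-14 * 154800) = 1.262e-04 m


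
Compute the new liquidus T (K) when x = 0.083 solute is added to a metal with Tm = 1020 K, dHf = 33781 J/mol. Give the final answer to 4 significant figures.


dT = R*Tm^2*x / dHf
dT = 8.314 * 1020^2 * 0.083 / 33781
dT = 21.2528 K
T_new = 1020 - 21.2528 = 998.7 K


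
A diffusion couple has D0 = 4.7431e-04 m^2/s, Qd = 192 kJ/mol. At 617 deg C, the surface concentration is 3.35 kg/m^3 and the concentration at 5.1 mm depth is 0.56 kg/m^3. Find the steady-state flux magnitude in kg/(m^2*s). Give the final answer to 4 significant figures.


Step 1: D = D0 * exp(-Qd/(R*T))
T = 617 + 273.15 = 890.15 K
D = 4.7431e-04 * exp(-192e3 / (8.314 * 890.15)) = 2.56423e-15 m^2/s
Step 2: J = D * (C1 - C2) / dx
J = 2.56423e-15 * (3.35 - 0.56) / 5.1e-03
J = 1.403e-12 kg/(m^2*s)


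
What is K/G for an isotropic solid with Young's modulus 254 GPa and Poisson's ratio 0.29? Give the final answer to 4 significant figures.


G = E / (2*(1+nu))
G = 254 / (2*(1+0.29)) = 98.4496 GPa
K = E / (3*(1-2*nu))
K = 254 / (3*(1-2*0.29)) = 201.587 GPa
K/G = 201.587 / 98.4496 = 2.048


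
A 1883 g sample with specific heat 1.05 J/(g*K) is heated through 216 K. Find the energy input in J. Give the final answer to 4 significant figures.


Q = m * cp * dT
Q = 1883 * 1.05 * 216
Q = 427100 J


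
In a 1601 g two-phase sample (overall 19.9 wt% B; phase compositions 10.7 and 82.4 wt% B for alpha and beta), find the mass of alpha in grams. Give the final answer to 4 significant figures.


f_alpha = (C_beta - C0) / (C_beta - C_alpha)
f_alpha = (82.4 - 19.9) / (82.4 - 10.7) = 0.871688
m_alpha = f_alpha * m_total = 0.871688 * 1601 = 1396 g


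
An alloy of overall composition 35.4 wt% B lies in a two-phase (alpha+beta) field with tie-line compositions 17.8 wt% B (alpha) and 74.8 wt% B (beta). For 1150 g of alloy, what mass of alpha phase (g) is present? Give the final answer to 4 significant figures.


f_alpha = (C_beta - C0) / (C_beta - C_alpha)
f_alpha = (74.8 - 35.4) / (74.8 - 17.8) = 0.691228
m_alpha = f_alpha * m_total = 0.691228 * 1150 = 794.9 g


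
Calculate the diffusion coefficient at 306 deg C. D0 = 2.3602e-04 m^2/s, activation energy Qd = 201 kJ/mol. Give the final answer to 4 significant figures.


D = D0 * exp(-Qd / (R*T))
T = 579.15 K
D = 2.3602e-04 * exp(-201e3 / (8.314 * 579.15))
D = 1.753e-22 m^2/s


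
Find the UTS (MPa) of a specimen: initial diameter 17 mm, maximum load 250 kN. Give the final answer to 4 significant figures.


A0 = pi*(d/2)^2 = pi*(17/2)^2 = 226.98 mm^2
UTS = F_max / A0 = 250*1000 / 226.98
UTS = 1101 MPa


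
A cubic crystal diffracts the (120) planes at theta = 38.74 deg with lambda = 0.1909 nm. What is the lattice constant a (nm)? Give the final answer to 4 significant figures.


d = lambda / (2*sin(theta))
d = 0.1909 / (2*sin(38.74 deg))
d = 0.152528 nm
a = d * sqrt(h^2+k^2+l^2) = 0.152528 * sqrt(5)
a = 0.3411 nm


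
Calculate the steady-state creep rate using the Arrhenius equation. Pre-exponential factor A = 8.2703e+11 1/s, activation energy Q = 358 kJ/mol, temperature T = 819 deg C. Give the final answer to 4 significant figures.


rate = A * exp(-Q / (R*T))
T = 819 + 273.15 = 1092.15 K
rate = 8.2703e+11 * exp(-358e3 / (8.314 * 1092.15))
rate = 6.233e-06 1/s


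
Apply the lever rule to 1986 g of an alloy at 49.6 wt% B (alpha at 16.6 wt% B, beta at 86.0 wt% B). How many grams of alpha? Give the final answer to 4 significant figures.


f_alpha = (C_beta - C0) / (C_beta - C_alpha)
f_alpha = (86.0 - 49.6) / (86.0 - 16.6) = 0.524496
m_alpha = f_alpha * m_total = 0.524496 * 1986 = 1042 g


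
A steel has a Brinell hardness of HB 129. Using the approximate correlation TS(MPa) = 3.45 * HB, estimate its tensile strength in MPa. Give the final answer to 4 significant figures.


TS (MPa) = 3.45 * HB
TS = 3.45 * 129
TS = 445.1 MPa


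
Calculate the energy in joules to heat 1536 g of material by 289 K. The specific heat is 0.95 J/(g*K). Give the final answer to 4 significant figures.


Q = m * cp * dT
Q = 1536 * 0.95 * 289
Q = 421700 J


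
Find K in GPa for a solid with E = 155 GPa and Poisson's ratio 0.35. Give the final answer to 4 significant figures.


K = E / (3*(1-2*nu))
K = 155 / (3*(1-2*0.35))
K = 172.2 GPa


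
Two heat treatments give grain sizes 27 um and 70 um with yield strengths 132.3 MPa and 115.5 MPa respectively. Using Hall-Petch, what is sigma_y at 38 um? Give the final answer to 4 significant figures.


sigma_y = sigma0 + k / sqrt(d)
1/sqrt(d1) = 1/sqrt(2.7e-05) = 192.45;  1/sqrt(d2) = 119.523
k = (sigma1 - sigma2) / (1/sqrt(d1) - 1/sqrt(d2)) = (132.3 - 115.5) / (192.45 - 119.523) = 0.230367 MPa*m^0.5
sigma0 = sigma1 - k/sqrt(d1) = 132.3 - 0.230367*192.45 = 87.9659 MPa
sigma_y(d3) = 87.9659 + 0.230367 / sqrt(3.8e-05) = 125.3 MPa


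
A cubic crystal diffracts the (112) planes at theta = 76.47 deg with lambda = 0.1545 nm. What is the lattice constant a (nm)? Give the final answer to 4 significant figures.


d = lambda / (2*sin(theta))
d = 0.1545 / (2*sin(76.47 deg))
d = 0.0794551 nm
a = d * sqrt(h^2+k^2+l^2) = 0.0794551 * sqrt(6)
a = 0.1946 nm


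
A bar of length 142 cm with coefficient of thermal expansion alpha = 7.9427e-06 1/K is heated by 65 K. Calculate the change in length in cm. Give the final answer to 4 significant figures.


dL = L0 * alpha * dT
dL = 142 * 7.9427e-06 * 65
dL = 0.07331 cm


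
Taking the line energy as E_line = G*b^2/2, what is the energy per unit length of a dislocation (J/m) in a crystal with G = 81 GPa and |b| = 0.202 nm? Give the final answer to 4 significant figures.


E = G*b^2/2
b = 0.202 nm = 2.02e-10 m
G = 81 GPa = 8.1e+10 Pa
E = 0.5 * 8.1e+10 * (2.02e-10)^2
E = 1.653e-09 J/m


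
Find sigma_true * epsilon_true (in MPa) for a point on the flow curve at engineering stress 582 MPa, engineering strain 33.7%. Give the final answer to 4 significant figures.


sigma_true = sigma_eng * (1 + epsilon_eng)
sigma_true = 582 * (1 + 0.337) = 778.134 MPa
epsilon_true = ln(1 + epsilon_eng)
epsilon_true = ln(1 + 0.337) = 0.290428
sigma_true * epsilon_true = 778.134 * 0.290428 = 226 MPa


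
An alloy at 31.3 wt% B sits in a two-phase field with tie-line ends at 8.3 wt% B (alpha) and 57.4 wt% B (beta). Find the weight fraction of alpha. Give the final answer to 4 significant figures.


f_alpha = (C_beta - C0) / (C_beta - C_alpha)
f_alpha = (57.4 - 31.3) / (57.4 - 8.3)
f_alpha = 0.5316


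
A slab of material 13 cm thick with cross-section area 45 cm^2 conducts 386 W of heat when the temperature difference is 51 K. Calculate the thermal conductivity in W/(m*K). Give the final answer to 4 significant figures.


k = Q*L / (A*dT)
L = 0.13 m, A = 4.5e-03 m^2
k = 386 * 0.13 / (4.5e-03 * 51)
k = 218.6 W/(m*K)


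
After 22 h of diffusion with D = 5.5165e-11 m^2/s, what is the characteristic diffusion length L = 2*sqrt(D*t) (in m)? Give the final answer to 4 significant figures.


t = 22 hr = 79200 s
Diffusion length = 2*sqrt(D*t)
= 2*sqrt(5.5165e-11 * 79200)
= 4.18e-03 m


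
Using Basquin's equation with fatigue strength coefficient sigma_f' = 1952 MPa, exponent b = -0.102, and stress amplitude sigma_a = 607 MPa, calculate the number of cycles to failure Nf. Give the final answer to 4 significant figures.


sigma_a = sigma_f' * (2*Nf)^b
2*Nf = (sigma_a / sigma_f')^(1/b)
2*Nf = (607 / 1952)^(1/-0.102)
2*Nf = 94068.1
Nf = 47030 cycles


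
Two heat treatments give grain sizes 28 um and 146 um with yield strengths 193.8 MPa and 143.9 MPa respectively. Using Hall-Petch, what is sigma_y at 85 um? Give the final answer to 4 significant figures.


sigma_y = sigma0 + k / sqrt(d)
1/sqrt(d1) = 1/sqrt(2.8e-05) = 188.982;  1/sqrt(d2) = 82.7606
k = (sigma1 - sigma2) / (1/sqrt(d1) - 1/sqrt(d2)) = (193.8 - 143.9) / (188.982 - 82.7606) = 0.469772 MPa*m^0.5
sigma0 = sigma1 - k/sqrt(d1) = 193.8 - 0.469772*188.982 = 105.021 MPa
sigma_y(d3) = 105.021 + 0.469772 / sqrt(8.5e-05) = 156 MPa


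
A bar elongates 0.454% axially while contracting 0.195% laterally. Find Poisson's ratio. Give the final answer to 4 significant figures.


nu = -epsilon_lat / epsilon_axial
Lateral strain is contraction (negative), so using magnitudes:
nu = 0.195 / 0.454
nu = 0.4295


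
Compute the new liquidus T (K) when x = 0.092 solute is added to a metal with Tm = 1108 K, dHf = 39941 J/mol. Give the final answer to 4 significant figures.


dT = R*Tm^2*x / dHf
dT = 8.314 * 1108^2 * 0.092 / 39941
dT = 23.5103 K
T_new = 1108 - 23.5103 = 1084 K


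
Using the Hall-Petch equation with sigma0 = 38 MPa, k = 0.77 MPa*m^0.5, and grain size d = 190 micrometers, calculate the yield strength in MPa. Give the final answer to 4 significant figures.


sigma_y = sigma0 + k / sqrt(d)
d = 190 um = 1.9e-04 m
sigma_y = 38 + 0.77 / sqrt(1.9e-04)
sigma_y = 93.86 MPa


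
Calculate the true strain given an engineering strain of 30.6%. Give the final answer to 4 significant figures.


epsilon_true = ln(1 + epsilon_eng)
epsilon_true = ln(1 + 0.306)
epsilon_true = 0.267


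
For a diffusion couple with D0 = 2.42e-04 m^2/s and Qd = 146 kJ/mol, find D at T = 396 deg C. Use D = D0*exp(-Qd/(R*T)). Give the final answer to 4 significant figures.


D = D0 * exp(-Qd / (R*T))
T = 669.15 K
D = 2.42e-04 * exp(-146e3 / (8.314 * 669.15))
D = 9.693e-16 m^2/s


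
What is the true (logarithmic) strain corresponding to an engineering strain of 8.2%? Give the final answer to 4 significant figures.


epsilon_true = ln(1 + epsilon_eng)
epsilon_true = ln(1 + 0.082)
epsilon_true = 0.07881


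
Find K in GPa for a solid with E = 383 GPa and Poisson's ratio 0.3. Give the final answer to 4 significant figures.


K = E / (3*(1-2*nu))
K = 383 / (3*(1-2*0.3))
K = 319.2 GPa


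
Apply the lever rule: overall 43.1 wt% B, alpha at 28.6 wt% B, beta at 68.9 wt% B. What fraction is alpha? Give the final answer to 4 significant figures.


f_alpha = (C_beta - C0) / (C_beta - C_alpha)
f_alpha = (68.9 - 43.1) / (68.9 - 28.6)
f_alpha = 0.6402


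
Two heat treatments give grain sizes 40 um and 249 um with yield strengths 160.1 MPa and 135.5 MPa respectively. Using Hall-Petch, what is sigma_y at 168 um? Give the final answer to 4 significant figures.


sigma_y = sigma0 + k / sqrt(d)
1/sqrt(d1) = 1/sqrt(4e-05) = 158.114;  1/sqrt(d2) = 63.3724
k = (sigma1 - sigma2) / (1/sqrt(d1) - 1/sqrt(d2)) = (160.1 - 135.5) / (158.114 - 63.3724) = 0.259654 MPa*m^0.5
sigma0 = sigma1 - k/sqrt(d1) = 160.1 - 0.259654*158.114 = 119.045 MPa
sigma_y(d3) = 119.045 + 0.259654 / sqrt(1.68e-04) = 139.1 MPa


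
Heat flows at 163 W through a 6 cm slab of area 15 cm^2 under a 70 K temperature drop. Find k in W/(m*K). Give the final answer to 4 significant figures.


k = Q*L / (A*dT)
L = 0.06 m, A = 1.5e-03 m^2
k = 163 * 0.06 / (1.5e-03 * 70)
k = 93.14 W/(m*K)


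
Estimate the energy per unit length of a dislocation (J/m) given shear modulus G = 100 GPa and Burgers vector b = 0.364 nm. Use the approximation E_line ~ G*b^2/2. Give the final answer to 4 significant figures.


E = G*b^2/2
b = 0.364 nm = 3.64e-10 m
G = 100 GPa = 1e+11 Pa
E = 0.5 * 1e+11 * (3.64e-10)^2
E = 6.625e-09 J/m


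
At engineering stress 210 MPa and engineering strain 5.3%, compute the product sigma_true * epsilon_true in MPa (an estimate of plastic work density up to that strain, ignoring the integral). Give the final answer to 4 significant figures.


sigma_true = sigma_eng * (1 + epsilon_eng)
sigma_true = 210 * (1 + 0.053) = 221.13 MPa
epsilon_true = ln(1 + epsilon_eng)
epsilon_true = ln(1 + 0.053) = 0.0516432
sigma_true * epsilon_true = 221.13 * 0.0516432 = 11.42 MPa


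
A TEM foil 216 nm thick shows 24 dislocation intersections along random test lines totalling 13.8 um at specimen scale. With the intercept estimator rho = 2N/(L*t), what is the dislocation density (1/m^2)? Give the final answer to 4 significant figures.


rho = 2N / (L * t)
L = 13.8 um = 1.38e-05 m, t = 216 nm = 2.16e-07 m
rho = 2 * 24 / (1.38e-05 * 2.16e-07)
rho = 1.61e+13 1/m^2


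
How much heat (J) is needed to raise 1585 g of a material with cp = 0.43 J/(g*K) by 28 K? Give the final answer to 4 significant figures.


Q = m * cp * dT
Q = 1585 * 0.43 * 28
Q = 19080 J


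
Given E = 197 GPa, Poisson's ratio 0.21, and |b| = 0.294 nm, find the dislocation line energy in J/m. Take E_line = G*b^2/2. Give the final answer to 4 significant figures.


Step 1: G = E / (2*(1+nu))
G = 197 / (2*(1+0.21)) = 81.405 GPa = 8.1405e+10 Pa
Step 2: E_line = G*b^2/2
b = 0.294 nm = 2.94e-10 m
E_line = 0.5 * 8.1405e+10 * (2.94e-10)^2 = 3.518e-09 J/m


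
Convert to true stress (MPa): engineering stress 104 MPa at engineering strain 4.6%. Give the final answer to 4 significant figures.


sigma_true = sigma_eng * (1 + epsilon_eng)
sigma_true = 104 * (1 + 0.046)
sigma_true = 108.8 MPa


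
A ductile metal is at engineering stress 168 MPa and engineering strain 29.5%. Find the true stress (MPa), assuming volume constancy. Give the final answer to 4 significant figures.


sigma_true = sigma_eng * (1 + epsilon_eng)
sigma_true = 168 * (1 + 0.295)
sigma_true = 217.6 MPa


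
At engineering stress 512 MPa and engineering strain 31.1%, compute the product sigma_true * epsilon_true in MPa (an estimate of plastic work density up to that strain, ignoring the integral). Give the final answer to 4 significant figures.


sigma_true = sigma_eng * (1 + epsilon_eng)
sigma_true = 512 * (1 + 0.311) = 671.232 MPa
epsilon_true = ln(1 + epsilon_eng)
epsilon_true = ln(1 + 0.311) = 0.27079
sigma_true * epsilon_true = 671.232 * 0.27079 = 181.8 MPa


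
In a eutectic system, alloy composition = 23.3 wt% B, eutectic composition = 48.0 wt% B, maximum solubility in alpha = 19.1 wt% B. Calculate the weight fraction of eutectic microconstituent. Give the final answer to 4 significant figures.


f_primary = (C_e - C0) / (C_e - C_alpha_max)
f_primary = (48.0 - 23.3) / (48.0 - 19.1)
f_primary = 0.854671
f_eutectic = 1 - 0.854671 = 0.1453


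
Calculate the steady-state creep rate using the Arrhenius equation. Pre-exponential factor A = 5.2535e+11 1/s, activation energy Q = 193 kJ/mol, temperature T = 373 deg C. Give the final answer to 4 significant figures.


rate = A * exp(-Q / (R*T))
T = 373 + 273.15 = 646.15 K
rate = 5.2535e+11 * exp(-193e3 / (8.314 * 646.15))
rate = 1.312e-04 1/s


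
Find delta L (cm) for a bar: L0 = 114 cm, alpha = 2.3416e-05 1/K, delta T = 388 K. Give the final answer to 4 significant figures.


dL = L0 * alpha * dT
dL = 114 * 2.3416e-05 * 388
dL = 1.036 cm


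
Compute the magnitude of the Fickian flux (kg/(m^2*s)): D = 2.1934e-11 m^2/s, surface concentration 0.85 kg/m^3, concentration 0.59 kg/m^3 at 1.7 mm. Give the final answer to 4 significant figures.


J = -D * (dC/dx) = D * (C1 - C2) / dx
J = 2.1934e-11 * (0.85 - 0.59) / 1.7e-03
J = 3.355e-09 kg/(m^2*s)


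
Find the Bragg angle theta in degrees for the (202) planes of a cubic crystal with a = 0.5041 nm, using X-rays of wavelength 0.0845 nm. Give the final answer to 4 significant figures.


d = a / sqrt(h^2+k^2+l^2)
d = 0.5041 / sqrt(8) = 0.178226 nm
lambda = 2*d*sin(theta)  =>  sin(theta) = lambda / (2*d)
sin(theta) = 0.0845 / (2 * 0.178226) = 0.237058
theta = 13.71 deg


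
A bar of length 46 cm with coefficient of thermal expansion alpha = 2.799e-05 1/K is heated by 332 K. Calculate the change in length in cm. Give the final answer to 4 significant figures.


dL = L0 * alpha * dT
dL = 46 * 2.799e-05 * 332
dL = 0.4275 cm


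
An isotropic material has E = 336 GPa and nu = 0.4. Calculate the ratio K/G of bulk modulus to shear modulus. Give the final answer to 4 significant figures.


G = E / (2*(1+nu))
G = 336 / (2*(1+0.4)) = 120 GPa
K = E / (3*(1-2*nu))
K = 336 / (3*(1-2*0.4)) = 560 GPa
K/G = 560 / 120 = 4.667


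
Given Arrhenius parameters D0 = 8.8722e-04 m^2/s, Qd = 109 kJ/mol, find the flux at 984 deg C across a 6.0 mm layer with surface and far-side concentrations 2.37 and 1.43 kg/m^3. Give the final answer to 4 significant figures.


Step 1: D = D0 * exp(-Qd/(R*T))
T = 984 + 273.15 = 1257.15 K
D = 8.8722e-04 * exp(-109e3 / (8.314 * 1257.15)) = 2.62369e-08 m^2/s
Step 2: J = D * (C1 - C2) / dx
J = 2.62369e-08 * (2.37 - 1.43) / 6e-03
J = 4.11e-06 kg/(m^2*s)


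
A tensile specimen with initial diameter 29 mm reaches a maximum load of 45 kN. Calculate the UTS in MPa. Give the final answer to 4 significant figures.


A0 = pi*(d/2)^2 = pi*(29/2)^2 = 660.52 mm^2
UTS = F_max / A0 = 45*1000 / 660.52
UTS = 68.13 MPa


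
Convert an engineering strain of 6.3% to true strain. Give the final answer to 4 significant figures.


epsilon_true = ln(1 + epsilon_eng)
epsilon_true = ln(1 + 0.063)
epsilon_true = 0.0611


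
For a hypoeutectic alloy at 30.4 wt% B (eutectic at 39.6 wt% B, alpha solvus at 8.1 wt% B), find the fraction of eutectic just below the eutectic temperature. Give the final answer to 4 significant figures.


f_primary = (C_e - C0) / (C_e - C_alpha_max)
f_primary = (39.6 - 30.4) / (39.6 - 8.1)
f_primary = 0.292063
f_eutectic = 1 - 0.292063 = 0.7079


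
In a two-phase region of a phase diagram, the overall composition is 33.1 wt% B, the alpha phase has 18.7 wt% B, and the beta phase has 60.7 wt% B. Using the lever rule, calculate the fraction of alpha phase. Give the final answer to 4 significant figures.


f_alpha = (C_beta - C0) / (C_beta - C_alpha)
f_alpha = (60.7 - 33.1) / (60.7 - 18.7)
f_alpha = 0.6571


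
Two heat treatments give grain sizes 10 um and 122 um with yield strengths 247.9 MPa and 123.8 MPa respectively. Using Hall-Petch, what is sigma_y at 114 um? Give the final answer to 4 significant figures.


sigma_y = sigma0 + k / sqrt(d)
1/sqrt(d1) = 1/sqrt(1e-05) = 316.228;  1/sqrt(d2) = 90.5357
k = (sigma1 - sigma2) / (1/sqrt(d1) - 1/sqrt(d2)) = (247.9 - 123.8) / (316.228 - 90.5357) = 0.549864 MPa*m^0.5
sigma0 = sigma1 - k/sqrt(d1) = 247.9 - 0.549864*316.228 = 74.0176 MPa
sigma_y(d3) = 74.0176 + 0.549864 / sqrt(1.14e-04) = 125.5 MPa


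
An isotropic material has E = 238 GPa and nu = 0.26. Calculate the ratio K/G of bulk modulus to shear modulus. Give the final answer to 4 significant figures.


G = E / (2*(1+nu))
G = 238 / (2*(1+0.26)) = 94.4444 GPa
K = E / (3*(1-2*nu))
K = 238 / (3*(1-2*0.26)) = 165.278 GPa
K/G = 165.278 / 94.4444 = 1.75


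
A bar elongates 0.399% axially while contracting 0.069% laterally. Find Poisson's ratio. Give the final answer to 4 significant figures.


nu = -epsilon_lat / epsilon_axial
Lateral strain is contraction (negative), so using magnitudes:
nu = 0.069 / 0.399
nu = 0.1729


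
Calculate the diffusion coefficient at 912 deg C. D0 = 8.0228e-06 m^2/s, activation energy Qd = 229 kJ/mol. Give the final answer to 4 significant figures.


D = D0 * exp(-Qd / (R*T))
T = 1185.15 K
D = 8.0228e-06 * exp(-229e3 / (8.314 * 1185.15))
D = 6.471e-16 m^2/s


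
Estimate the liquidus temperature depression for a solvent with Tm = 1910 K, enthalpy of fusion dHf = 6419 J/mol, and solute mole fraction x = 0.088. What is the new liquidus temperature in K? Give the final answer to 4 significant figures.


dT = R*Tm^2*x / dHf
dT = 8.314 * 1910^2 * 0.088 / 6419
dT = 415.807 K
T_new = 1910 - 415.807 = 1494 K


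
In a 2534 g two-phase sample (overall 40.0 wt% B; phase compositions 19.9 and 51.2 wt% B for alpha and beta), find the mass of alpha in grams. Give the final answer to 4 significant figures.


f_alpha = (C_beta - C0) / (C_beta - C_alpha)
f_alpha = (51.2 - 40.0) / (51.2 - 19.9) = 0.357827
m_alpha = f_alpha * m_total = 0.357827 * 2534 = 906.7 g


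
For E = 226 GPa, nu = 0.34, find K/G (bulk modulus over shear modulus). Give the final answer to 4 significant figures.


G = E / (2*(1+nu))
G = 226 / (2*(1+0.34)) = 84.3284 GPa
K = E / (3*(1-2*nu))
K = 226 / (3*(1-2*0.34)) = 235.417 GPa
K/G = 235.417 / 84.3284 = 2.792


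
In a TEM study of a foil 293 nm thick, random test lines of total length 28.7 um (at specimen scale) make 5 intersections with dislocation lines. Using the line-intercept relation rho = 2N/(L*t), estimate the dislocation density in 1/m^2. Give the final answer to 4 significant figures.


rho = 2N / (L * t)
L = 28.7 um = 2.87e-05 m, t = 293 nm = 2.93e-07 m
rho = 2 * 5 / (2.87e-05 * 2.93e-07)
rho = 1.189e+12 1/m^2


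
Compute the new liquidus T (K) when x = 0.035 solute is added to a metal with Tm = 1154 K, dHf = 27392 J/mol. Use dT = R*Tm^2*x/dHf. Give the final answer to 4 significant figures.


dT = R*Tm^2*x / dHf
dT = 8.314 * 1154^2 * 0.035 / 27392
dT = 14.1471 K
T_new = 1154 - 14.1471 = 1140 K


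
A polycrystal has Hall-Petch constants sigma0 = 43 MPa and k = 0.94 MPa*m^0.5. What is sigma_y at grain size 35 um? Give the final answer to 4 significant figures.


sigma_y = sigma0 + k / sqrt(d)
d = 35 um = 3.5e-05 m
sigma_y = 43 + 0.94 / sqrt(3.5e-05)
sigma_y = 201.9 MPa


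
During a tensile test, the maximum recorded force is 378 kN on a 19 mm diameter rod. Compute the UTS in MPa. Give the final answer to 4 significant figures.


A0 = pi*(d/2)^2 = pi*(19/2)^2 = 283.529 mm^2
UTS = F_max / A0 = 378*1000 / 283.529
UTS = 1333 MPa


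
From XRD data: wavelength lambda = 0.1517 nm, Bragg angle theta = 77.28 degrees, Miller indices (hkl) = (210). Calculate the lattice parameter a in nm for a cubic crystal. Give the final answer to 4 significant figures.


d = lambda / (2*sin(theta))
d = 0.1517 / (2*sin(77.28 deg))
d = 0.0777584 nm
a = d * sqrt(h^2+k^2+l^2) = 0.0777584 * sqrt(5)
a = 0.1739 nm


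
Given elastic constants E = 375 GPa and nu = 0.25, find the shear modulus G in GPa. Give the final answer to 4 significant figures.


G = E / (2*(1+nu))
G = 375 / (2*(1+0.25))
G = 150 GPa


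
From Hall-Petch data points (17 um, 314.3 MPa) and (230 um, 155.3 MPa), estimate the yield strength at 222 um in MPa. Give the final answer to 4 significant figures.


sigma_y = sigma0 + k / sqrt(d)
1/sqrt(d1) = 1/sqrt(1.7e-05) = 242.536;  1/sqrt(d2) = 65.938
k = (sigma1 - sigma2) / (1/sqrt(d1) - 1/sqrt(d2)) = (314.3 - 155.3) / (242.536 - 65.938) = 0.900352 MPa*m^0.5
sigma0 = sigma1 - k/sqrt(d1) = 314.3 - 0.900352*242.536 = 95.9325 MPa
sigma_y(d3) = 95.9325 + 0.900352 / sqrt(2.22e-04) = 156.4 MPa


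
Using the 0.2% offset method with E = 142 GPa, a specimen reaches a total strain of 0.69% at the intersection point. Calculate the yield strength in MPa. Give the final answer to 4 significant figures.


Offset strain = 0.002
Elastic strain at yield = total_strain - offset = 6.9e-03 - 0.002 = 4.9e-03
sigma_y = E * elastic_strain = 142000 * 4.9e-03
sigma_y = 695.8 MPa


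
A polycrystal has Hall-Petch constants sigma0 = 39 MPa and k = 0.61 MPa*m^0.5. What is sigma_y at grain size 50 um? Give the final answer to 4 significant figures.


sigma_y = sigma0 + k / sqrt(d)
d = 50 um = 5e-05 m
sigma_y = 39 + 0.61 / sqrt(5e-05)
sigma_y = 125.3 MPa


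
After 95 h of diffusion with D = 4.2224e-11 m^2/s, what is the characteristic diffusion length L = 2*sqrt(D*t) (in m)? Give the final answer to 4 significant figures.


t = 95 hr = 342000 s
Diffusion length = 2*sqrt(D*t)
= 2*sqrt(4.2224e-11 * 342000)
= 7.6e-03 m


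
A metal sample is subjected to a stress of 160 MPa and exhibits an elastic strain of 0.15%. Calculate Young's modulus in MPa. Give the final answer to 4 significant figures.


E = sigma / epsilon
epsilon = 0.15% = 1.5e-03
E = 160 / 1.5e-03
E = 106700 MPa


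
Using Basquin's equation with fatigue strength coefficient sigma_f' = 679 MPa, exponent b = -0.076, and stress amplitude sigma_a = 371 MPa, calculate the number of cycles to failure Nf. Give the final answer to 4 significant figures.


sigma_a = sigma_f' * (2*Nf)^b
2*Nf = (sigma_a / sigma_f')^(1/b)
2*Nf = (371 / 679)^(1/-0.076)
2*Nf = 2843.76
Nf = 1422 cycles


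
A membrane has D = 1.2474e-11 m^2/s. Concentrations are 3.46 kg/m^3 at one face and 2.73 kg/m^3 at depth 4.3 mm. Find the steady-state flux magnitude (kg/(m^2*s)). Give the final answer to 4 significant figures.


J = -D * (dC/dx) = D * (C1 - C2) / dx
J = 1.2474e-11 * (3.46 - 2.73) / 4.3e-03
J = 2.118e-09 kg/(m^2*s)


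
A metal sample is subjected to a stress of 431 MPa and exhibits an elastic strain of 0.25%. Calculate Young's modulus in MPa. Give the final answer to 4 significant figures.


E = sigma / epsilon
epsilon = 0.25% = 2.5e-03
E = 431 / 2.5e-03
E = 172400 MPa


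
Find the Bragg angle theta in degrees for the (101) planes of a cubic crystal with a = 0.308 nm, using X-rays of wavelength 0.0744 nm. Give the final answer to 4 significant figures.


d = a / sqrt(h^2+k^2+l^2)
d = 0.308 / sqrt(2) = 0.217789 nm
lambda = 2*d*sin(theta)  =>  sin(theta) = lambda / (2*d)
sin(theta) = 0.0744 / (2 * 0.217789) = 0.170808
theta = 9.835 deg
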